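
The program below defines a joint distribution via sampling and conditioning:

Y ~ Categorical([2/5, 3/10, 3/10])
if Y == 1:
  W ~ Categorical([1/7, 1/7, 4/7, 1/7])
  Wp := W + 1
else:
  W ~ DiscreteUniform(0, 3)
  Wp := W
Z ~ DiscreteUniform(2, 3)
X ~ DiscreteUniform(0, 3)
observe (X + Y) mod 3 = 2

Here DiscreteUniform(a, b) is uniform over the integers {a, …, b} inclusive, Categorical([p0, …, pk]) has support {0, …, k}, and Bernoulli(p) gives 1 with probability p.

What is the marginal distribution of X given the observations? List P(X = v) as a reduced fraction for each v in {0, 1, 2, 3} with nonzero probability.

P(X=0) = 3/13, P(X=1) = 3/13, P(X=2) = 4/13, P(X=3) = 3/13

Enumerate traces; 32 have nonzero weight after conditioning:
  (Y=0, W=0, Z=2, X=2) weight 1/80
  (Y=0, W=0, Z=3, X=2) weight 1/80
  (Y=0, W=1, Z=2, X=2) weight 1/80
  (Y=0, W=1, Z=3, X=2) weight 1/80
  (Y=0, W=2, Z=2, X=2) weight 1/80
  (Y=0, W=2, Z=3, X=2) weight 1/80
  (Y=0, W=3, Z=2, X=2) weight 1/80
  (Y=0, W=3, Z=3, X=2) weight 1/80
  (Y=1, W=0, Z=2, X=1) weight 3/560
  (Y=2, W=0, Z=2, X=0) weight 3/320
  … 22 more
Group by X:
  weight(X=0) = 3/40
  weight(X=1) = 3/40
  weight(X=2) = 1/10
  weight(X=3) = 3/40
Total weight = 3/40 + 3/40 + 1/10 + 3/40 = 13/40
P(X=0 | obs) = 3/40 / 13/40 = 3/13
P(X=1 | obs) = 3/40 / 13/40 = 3/13
P(X=2 | obs) = 1/10 / 13/40 = 4/13
P(X=3 | obs) = 3/40 / 13/40 = 3/13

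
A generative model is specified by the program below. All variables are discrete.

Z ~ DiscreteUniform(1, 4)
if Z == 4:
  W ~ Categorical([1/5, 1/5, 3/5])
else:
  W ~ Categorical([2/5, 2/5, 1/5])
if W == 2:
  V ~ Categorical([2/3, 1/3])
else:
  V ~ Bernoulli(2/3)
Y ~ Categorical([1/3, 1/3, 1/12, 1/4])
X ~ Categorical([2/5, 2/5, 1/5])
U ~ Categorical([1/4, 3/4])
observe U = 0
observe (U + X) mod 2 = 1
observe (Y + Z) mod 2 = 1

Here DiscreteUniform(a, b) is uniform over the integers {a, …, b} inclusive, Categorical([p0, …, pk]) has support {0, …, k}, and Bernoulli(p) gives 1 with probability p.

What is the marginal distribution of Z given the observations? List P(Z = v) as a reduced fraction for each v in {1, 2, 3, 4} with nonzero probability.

Enumerate traces; 48 have nonzero weight after conditioning:
  (Z=1, W=0, V=0, Y=0, X=1, U=0) weight 1/900
  (Z=1, W=0, V=0, Y=2, X=1, U=0) weight 1/3600
  (Z=1, W=0, V=1, Y=0, X=1, U=0) weight 1/450
  (Z=1, W=0, V=1, Y=2, X=1, U=0) weight 1/1800
  (Z=1, W=1, V=0, Y=0, X=1, U=0) weight 1/900
  (Z=1, W=1, V=0, Y=2, X=1, U=0) weight 1/3600
  (Z=1, W=1, V=1, Y=0, X=1, U=0) weight 1/450
  (Z=1, W=1, V=1, Y=2, X=1, U=0) weight 1/1800
  (Z=2, W=0, V=0, Y=1, X=1, U=0) weight 1/900
  (Z=3, W=0, V=0, Y=0, X=1, U=0) weight 1/900
  … 38 more
Group by Z:
  weight(Z=1) = 1/96
  weight(Z=2) = 7/480
  weight(Z=3) = 1/96
  weight(Z=4) = 7/480
Total weight = 1/96 + 7/480 + 1/96 + 7/480 = 1/20
P(Z=1 | obs) = 1/96 / 1/20 = 5/24
P(Z=2 | obs) = 7/480 / 1/20 = 7/24
P(Z=3 | obs) = 1/96 / 1/20 = 5/24
P(Z=4 | obs) = 7/480 / 1/20 = 7/24

P(Z=1) = 5/24, P(Z=2) = 7/24, P(Z=3) = 5/24, P(Z=4) = 7/24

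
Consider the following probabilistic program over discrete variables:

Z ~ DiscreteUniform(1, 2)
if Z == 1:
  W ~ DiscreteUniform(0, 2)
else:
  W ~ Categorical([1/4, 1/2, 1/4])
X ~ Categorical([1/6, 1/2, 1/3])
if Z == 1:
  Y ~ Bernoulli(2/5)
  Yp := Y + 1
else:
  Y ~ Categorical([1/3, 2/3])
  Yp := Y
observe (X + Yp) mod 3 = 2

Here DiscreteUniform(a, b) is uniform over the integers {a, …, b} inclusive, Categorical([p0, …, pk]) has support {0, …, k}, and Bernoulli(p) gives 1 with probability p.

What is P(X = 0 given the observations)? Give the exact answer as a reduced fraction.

Enumerate traces; 12 have nonzero weight after conditioning:
  (Z=1, W=0, X=0, Y=1) weight 1/90
  (Z=1, W=0, X=1, Y=0) weight 1/20
  (Z=1, W=1, X=0, Y=1) weight 1/90
  (Z=1, W=1, X=1, Y=0) weight 1/20
  (Z=1, W=2, X=0, Y=1) weight 1/90
  (Z=1, W=2, X=1, Y=0) weight 1/20
  (Z=2, W=0, X=1, Y=1) weight 1/24
  (Z=2, W=0, X=2, Y=0) weight 1/72
  … 4 more
Group by X:
  weight(X=0) = 1/30
  weight(X=1) = 19/60
  weight(X=2) = 1/18
Total weight = 1/30 + 19/60 + 1/18 = 73/180
P(X=0 | obs) = 1/30 / 73/180 = 6/73
P(X=1 | obs) = 19/60 / 73/180 = 57/73
P(X=2 | obs) = 1/18 / 73/180 = 10/73

P(X = 0 | obs) = 6/73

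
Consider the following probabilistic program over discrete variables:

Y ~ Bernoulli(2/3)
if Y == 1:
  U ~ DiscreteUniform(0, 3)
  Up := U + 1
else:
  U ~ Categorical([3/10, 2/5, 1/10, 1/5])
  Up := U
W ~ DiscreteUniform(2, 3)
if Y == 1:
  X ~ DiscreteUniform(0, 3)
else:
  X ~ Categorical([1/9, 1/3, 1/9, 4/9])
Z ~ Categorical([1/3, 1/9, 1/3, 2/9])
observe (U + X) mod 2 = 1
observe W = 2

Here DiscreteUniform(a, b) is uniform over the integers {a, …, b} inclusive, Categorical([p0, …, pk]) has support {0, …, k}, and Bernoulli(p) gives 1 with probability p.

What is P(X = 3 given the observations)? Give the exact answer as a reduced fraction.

Enumerate traces; 64 have nonzero weight after conditioning:
  (Y=0, U=0, W=2, X=1, Z=0) weight 1/180
  (Y=0, U=0, W=2, X=1, Z=1) weight 1/540
  (Y=0, U=0, W=2, X=1, Z=2) weight 1/180
  (Y=0, U=0, W=2, X=1, Z=3) weight 1/270
  (Y=0, U=0, W=2, X=3, Z=0) weight 1/135
  (Y=0, U=0, W=2, X=3, Z=1) weight 1/405
  (Y=0, U=0, W=2, X=3, Z=2) weight 1/135
  (Y=0, U=0, W=2, X=3, Z=3) weight 2/405
  (Y=0, U=1, W=2, X=0, Z=0) weight 1/405
  (Y=0, U=1, W=2, X=2, Z=0) weight 1/405
  … 54 more
Group by X:
  weight(X=0) = 19/360
  weight(X=1) = 23/360
  weight(X=2) = 19/360
  weight(X=3) = 77/1080
Total weight = 19/360 + 23/360 + 19/360 + 77/1080 = 13/54
P(X=0 | obs) = 19/360 / 13/54 = 57/260
P(X=1 | obs) = 23/360 / 13/54 = 69/260
P(X=2 | obs) = 19/360 / 13/54 = 57/260
P(X=3 | obs) = 77/1080 / 13/54 = 77/260

P(X = 3 | obs) = 77/260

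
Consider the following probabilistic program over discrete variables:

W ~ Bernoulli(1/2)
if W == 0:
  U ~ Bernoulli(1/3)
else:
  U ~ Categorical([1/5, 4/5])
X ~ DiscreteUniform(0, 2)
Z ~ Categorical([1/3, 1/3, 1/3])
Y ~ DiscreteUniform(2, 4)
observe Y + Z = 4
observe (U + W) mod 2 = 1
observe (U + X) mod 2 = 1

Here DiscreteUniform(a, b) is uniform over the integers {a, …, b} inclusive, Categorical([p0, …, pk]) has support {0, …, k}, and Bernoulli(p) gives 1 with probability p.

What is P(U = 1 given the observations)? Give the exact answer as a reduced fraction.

P(U = 1 | obs) = 10/13

Enumerate traces; 9 have nonzero weight after conditioning:
  (W=0, U=1, X=0, Z=0, Y=4) weight 1/162
  (W=0, U=1, X=0, Z=1, Y=3) weight 1/162
  (W=0, U=1, X=0, Z=2, Y=2) weight 1/162
  (W=0, U=1, X=2, Z=0, Y=4) weight 1/162
  (W=0, U=1, X=2, Z=1, Y=3) weight 1/162
  (W=0, U=1, X=2, Z=2, Y=2) weight 1/162
  (W=1, U=0, X=1, Z=0, Y=4) weight 1/270
  (W=1, U=0, X=1, Z=1, Y=3) weight 1/270
  … 1 more
Group by U:
  weight(U=0) = 1/90
  weight(U=1) = 1/27
Total weight = 1/90 + 1/27 = 13/270
P(U=0 | obs) = 1/90 / 13/270 = 3/13
P(U=1 | obs) = 1/27 / 13/270 = 10/13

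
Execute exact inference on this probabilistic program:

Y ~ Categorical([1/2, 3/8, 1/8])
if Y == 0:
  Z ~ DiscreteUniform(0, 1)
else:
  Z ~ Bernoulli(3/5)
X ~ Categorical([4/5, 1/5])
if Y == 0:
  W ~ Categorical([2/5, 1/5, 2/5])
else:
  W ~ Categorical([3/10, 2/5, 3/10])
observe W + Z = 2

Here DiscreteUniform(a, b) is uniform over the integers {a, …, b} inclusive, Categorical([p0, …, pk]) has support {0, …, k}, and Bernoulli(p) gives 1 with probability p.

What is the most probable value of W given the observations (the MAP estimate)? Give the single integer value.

Enumerate traces; 12 have nonzero weight after conditioning:
  (Y=0, Z=0, X=0, W=2) weight 2/25
  (Y=0, Z=0, X=1, W=2) weight 1/50
  (Y=0, Z=1, X=0, W=1) weight 1/25
  (Y=0, Z=1, X=1, W=1) weight 1/100
  (Y=1, Z=0, X=0, W=2) weight 9/250
  (Y=1, Z=0, X=1, W=2) weight 9/1000
  (Y=1, Z=1, X=0, W=1) weight 9/125
  (Y=1, Z=1, X=1, W=1) weight 9/500
  … 4 more
Group by W:
  weight(W=1) = 17/100
  weight(W=2) = 4/25
Total weight = 17/100 + 4/25 = 33/100
P(W=1 | obs) = 17/100 / 33/100 = 17/33
P(W=2 | obs) = 4/25 / 33/100 = 16/33
argmax = 1

argmax_v P(W = v | obs) = 1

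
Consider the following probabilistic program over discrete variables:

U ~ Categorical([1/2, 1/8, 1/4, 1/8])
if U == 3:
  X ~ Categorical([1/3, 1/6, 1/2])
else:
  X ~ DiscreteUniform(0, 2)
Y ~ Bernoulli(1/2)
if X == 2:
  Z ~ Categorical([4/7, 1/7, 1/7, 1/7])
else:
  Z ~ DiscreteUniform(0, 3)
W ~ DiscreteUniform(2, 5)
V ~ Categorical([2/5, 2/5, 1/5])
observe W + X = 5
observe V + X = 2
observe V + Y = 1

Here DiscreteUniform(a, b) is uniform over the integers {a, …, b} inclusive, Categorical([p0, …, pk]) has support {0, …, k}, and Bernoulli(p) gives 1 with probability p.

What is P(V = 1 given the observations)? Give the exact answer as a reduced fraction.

Enumerate traces; 32 have nonzero weight after conditioning:
  (U=0, X=1, Y=0, Z=0, W=4, V=1) weight 1/480
  (U=0, X=1, Y=0, Z=1, W=4, V=1) weight 1/480
  (U=0, X=1, Y=0, Z=2, W=4, V=1) weight 1/480
  (U=0, X=1, Y=0, Z=3, W=4, V=1) weight 1/480
  (U=0, X=2, Y=1, Z=0, W=3, V=0) weight 1/210
  (U=0, X=2, Y=1, Z=1, W=3, V=0) weight 1/840
  (U=0, X=2, Y=1, Z=2, W=3, V=0) weight 1/840
  (U=0, X=2, Y=1, Z=3, W=3, V=0) weight 1/840
  … 24 more
Group by V:
  weight(V=0) = 17/960
  weight(V=1) = 1/64
Total weight = 17/960 + 1/64 = 1/30
P(V=0 | obs) = 17/960 / 1/30 = 17/32
P(V=1 | obs) = 1/64 / 1/30 = 15/32

P(V = 1 | obs) = 15/32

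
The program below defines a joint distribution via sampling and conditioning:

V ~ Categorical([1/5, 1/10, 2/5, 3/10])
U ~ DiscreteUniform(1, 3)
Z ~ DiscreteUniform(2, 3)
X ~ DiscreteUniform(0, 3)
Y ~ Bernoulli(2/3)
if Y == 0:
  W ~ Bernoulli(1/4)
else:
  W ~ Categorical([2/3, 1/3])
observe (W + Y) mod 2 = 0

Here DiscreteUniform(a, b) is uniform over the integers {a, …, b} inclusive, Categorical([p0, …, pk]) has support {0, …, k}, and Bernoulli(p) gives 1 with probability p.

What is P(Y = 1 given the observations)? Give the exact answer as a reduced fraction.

Enumerate traces; 192 have nonzero weight after conditioning:
  (V=0, U=1, Z=2, X=0, Y=0, W=0) weight 1/480
  (V=0, U=1, Z=2, X=0, Y=1, W=1) weight 1/540
  (V=0, U=1, Z=2, X=1, Y=0, W=0) weight 1/480
  (V=0, U=1, Z=2, X=1, Y=1, W=1) weight 1/540
  (V=0, U=1, Z=2, X=2, Y=0, W=0) weight 1/480
  (V=0, U=1, Z=2, X=2, Y=1, W=1) weight 1/540
  (V=0, U=1, Z=2, X=3, Y=0, W=0) weight 1/480
  (V=0, U=1, Z=2, X=3, Y=1, W=1) weight 1/540
  … 184 more
Group by Y:
  weight(Y=0) = 1/4
  weight(Y=1) = 2/9
Total weight = 1/4 + 2/9 = 17/36
P(Y=0 | obs) = 1/4 / 17/36 = 9/17
P(Y=1 | obs) = 2/9 / 17/36 = 8/17

P(Y = 1 | obs) = 8/17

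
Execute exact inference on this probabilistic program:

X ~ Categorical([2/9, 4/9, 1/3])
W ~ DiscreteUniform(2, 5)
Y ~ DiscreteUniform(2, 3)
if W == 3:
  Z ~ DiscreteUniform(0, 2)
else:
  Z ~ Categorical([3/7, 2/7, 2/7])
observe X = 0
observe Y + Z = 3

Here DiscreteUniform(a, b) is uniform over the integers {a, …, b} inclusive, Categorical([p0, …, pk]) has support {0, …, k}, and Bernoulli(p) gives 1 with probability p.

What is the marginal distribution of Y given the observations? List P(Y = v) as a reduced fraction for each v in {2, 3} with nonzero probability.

P(Y=2) = 25/59, P(Y=3) = 34/59

Enumerate traces; 8 have nonzero weight after conditioning:
  (X=0, W=2, Y=2, Z=1) weight 1/126
  (X=0, W=2, Y=3, Z=0) weight 1/84
  (X=0, W=3, Y=2, Z=1) weight 1/108
  (X=0, W=3, Y=3, Z=0) weight 1/108
  (X=0, W=4, Y=2, Z=1) weight 1/126
  (X=0, W=4, Y=3, Z=0) weight 1/84
  (X=0, W=5, Y=2, Z=1) weight 1/126
  (X=0, W=5, Y=3, Z=0) weight 1/84
Group by Y:
  weight(Y=2) = 25/756
  weight(Y=3) = 17/378
Total weight = 25/756 + 17/378 = 59/756
P(Y=2 | obs) = 25/756 / 59/756 = 25/59
P(Y=3 | obs) = 17/378 / 59/756 = 34/59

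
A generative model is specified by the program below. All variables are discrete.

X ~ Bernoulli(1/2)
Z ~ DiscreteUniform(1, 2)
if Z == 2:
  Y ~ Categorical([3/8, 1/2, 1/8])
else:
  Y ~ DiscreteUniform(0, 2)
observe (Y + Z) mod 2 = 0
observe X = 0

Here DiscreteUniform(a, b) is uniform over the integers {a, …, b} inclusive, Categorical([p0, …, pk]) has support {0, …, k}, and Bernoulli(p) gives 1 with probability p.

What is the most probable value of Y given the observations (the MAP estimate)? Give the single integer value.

Enumerate traces; 3 have nonzero weight after conditioning:
  (X=0, Z=1, Y=1) weight 1/12
  (X=0, Z=2, Y=0) weight 3/32
  (X=0, Z=2, Y=2) weight 1/32
Group by Y:
  weight(Y=0) = 3/32
  weight(Y=1) = 1/12
  weight(Y=2) = 1/32
Total weight = 3/32 + 1/12 + 1/32 = 5/24
P(Y=0 | obs) = 3/32 / 5/24 = 9/20
P(Y=1 | obs) = 1/12 / 5/24 = 2/5
P(Y=2 | obs) = 1/32 / 5/24 = 3/20
argmax = 0

argmax_v P(Y = v | obs) = 0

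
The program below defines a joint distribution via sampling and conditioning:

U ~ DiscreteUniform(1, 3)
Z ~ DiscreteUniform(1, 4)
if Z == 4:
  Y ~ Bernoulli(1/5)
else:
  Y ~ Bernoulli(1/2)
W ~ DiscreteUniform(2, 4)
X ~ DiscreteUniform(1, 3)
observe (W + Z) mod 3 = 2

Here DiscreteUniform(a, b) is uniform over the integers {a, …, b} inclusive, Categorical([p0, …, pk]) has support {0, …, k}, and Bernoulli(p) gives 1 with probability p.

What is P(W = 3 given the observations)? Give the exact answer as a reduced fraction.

P(W = 3 | obs) = 1/4

Enumerate traces; 72 have nonzero weight after conditioning:
  (U=1, Z=1, Y=0, W=4, X=1) weight 1/216
  (U=1, Z=1, Y=0, W=4, X=2) weight 1/216
  (U=1, Z=1, Y=0, W=4, X=3) weight 1/216
  (U=1, Z=1, Y=1, W=4, X=1) weight 1/216
  (U=1, Z=1, Y=1, W=4, X=2) weight 1/216
  (U=1, Z=1, Y=1, W=4, X=3) weight 1/216
  (U=1, Z=2, Y=0, W=3, X=1) weight 1/216
  (U=1, Z=2, Y=0, W=3, X=2) weight 1/216
  (U=1, Z=3, Y=0, W=2, X=1) weight 1/216
  … 63 more
Group by W:
  weight(W=2) = 1/12
  weight(W=3) = 1/12
  weight(W=4) = 1/6
Total weight = 1/12 + 1/12 + 1/6 = 1/3
P(W=2 | obs) = 1/12 / 1/3 = 1/4
P(W=3 | obs) = 1/12 / 1/3 = 1/4
P(W=4 | obs) = 1/6 / 1/3 = 1/2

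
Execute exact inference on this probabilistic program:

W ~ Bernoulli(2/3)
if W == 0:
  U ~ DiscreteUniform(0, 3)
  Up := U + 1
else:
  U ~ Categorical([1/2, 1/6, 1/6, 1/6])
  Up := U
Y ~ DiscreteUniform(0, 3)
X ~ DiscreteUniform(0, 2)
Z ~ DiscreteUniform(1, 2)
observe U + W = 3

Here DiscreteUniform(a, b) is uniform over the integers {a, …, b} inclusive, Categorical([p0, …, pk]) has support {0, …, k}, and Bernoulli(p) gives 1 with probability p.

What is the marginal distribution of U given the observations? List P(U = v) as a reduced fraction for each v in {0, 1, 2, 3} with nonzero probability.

Enumerate traces; 48 have nonzero weight after conditioning:
  (W=0, U=3, Y=0, X=0, Z=1) weight 1/288
  (W=0, U=3, Y=0, X=0, Z=2) weight 1/288
  (W=0, U=3, Y=0, X=1, Z=1) weight 1/288
  (W=0, U=3, Y=0, X=1, Z=2) weight 1/288
  (W=0, U=3, Y=0, X=2, Z=1) weight 1/288
  (W=0, U=3, Y=0, X=2, Z=2) weight 1/288
  (W=0, U=3, Y=1, X=0, Z=1) weight 1/288
  (W=0, U=3, Y=1, X=0, Z=2) weight 1/288
  (W=1, U=2, Y=0, X=0, Z=1) weight 1/216
  … 39 more
Group by U:
  weight(U=2) = 1/9
  weight(U=3) = 1/12
Total weight = 1/9 + 1/12 = 7/36
P(U=2 | obs) = 1/9 / 7/36 = 4/7
P(U=3 | obs) = 1/12 / 7/36 = 3/7

P(U=2) = 4/7, P(U=3) = 3/7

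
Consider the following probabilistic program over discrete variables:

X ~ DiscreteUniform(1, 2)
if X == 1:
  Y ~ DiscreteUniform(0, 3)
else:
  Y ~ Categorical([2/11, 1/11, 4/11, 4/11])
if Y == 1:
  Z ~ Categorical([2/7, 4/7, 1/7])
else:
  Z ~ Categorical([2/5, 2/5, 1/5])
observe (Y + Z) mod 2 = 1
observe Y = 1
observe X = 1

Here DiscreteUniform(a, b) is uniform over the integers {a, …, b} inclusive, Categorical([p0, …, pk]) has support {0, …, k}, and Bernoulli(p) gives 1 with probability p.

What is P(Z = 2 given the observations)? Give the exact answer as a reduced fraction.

P(Z = 2 | obs) = 1/3

Enumerate traces; 2 have nonzero weight after conditioning:
  (X=1, Y=1, Z=0) weight 1/28
  (X=1, Y=1, Z=2) weight 1/56
Group by Z:
  weight(Z=0) = 1/28
  weight(Z=2) = 1/56
Total weight = 1/28 + 1/56 = 3/56
P(Z=0 | obs) = 1/28 / 3/56 = 2/3
P(Z=2 | obs) = 1/56 / 3/56 = 1/3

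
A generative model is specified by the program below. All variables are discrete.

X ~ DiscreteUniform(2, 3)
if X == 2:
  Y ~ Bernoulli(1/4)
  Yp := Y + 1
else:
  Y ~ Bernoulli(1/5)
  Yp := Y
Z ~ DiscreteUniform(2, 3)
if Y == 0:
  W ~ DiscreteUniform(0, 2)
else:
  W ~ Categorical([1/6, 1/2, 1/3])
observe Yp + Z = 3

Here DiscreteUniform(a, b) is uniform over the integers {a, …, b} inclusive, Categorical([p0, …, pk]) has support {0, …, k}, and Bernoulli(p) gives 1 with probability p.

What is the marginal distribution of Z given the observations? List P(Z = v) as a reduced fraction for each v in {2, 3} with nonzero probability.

P(Z=2) = 19/35, P(Z=3) = 16/35

Enumerate traces; 9 have nonzero weight after conditioning:
  (X=2, Y=0, Z=2, W=0) weight 1/16
  (X=2, Y=0, Z=2, W=1) weight 1/16
  (X=2, Y=0, Z=2, W=2) weight 1/16
  (X=3, Y=0, Z=3, W=0) weight 1/15
  (X=3, Y=0, Z=3, W=1) weight 1/15
  (X=3, Y=0, Z=3, W=2) weight 1/15
  (X=3, Y=1, Z=2, W=0) weight 1/120
  (X=3, Y=1, Z=2, W=1) weight 1/40
  … 1 more
Group by Z:
  weight(Z=2) = 19/80
  weight(Z=3) = 1/5
Total weight = 19/80 + 1/5 = 7/16
P(Z=2 | obs) = 19/80 / 7/16 = 19/35
P(Z=3 | obs) = 1/5 / 7/16 = 16/35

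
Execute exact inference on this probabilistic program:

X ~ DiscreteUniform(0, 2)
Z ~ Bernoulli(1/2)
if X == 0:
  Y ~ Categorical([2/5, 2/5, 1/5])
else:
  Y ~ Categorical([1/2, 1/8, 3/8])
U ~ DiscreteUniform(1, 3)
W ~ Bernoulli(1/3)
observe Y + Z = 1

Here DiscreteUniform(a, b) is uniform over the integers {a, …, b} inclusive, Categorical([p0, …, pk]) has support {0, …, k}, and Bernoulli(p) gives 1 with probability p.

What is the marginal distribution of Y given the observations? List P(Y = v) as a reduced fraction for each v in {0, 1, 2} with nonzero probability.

Enumerate traces; 36 have nonzero weight after conditioning:
  (X=0, Z=0, Y=1, U=1, W=0) weight 2/135
  (X=0, Z=0, Y=1, U=1, W=1) weight 1/135
  (X=0, Z=0, Y=1, U=2, W=0) weight 2/135
  (X=0, Z=0, Y=1, U=2, W=1) weight 1/135
  (X=0, Z=0, Y=1, U=3, W=0) weight 2/135
  (X=0, Z=0, Y=1, U=3, W=1) weight 1/135
  (X=0, Z=1, Y=0, U=1, W=0) weight 2/135
  (X=0, Z=1, Y=0, U=1, W=1) weight 1/135
  … 28 more
Group by Y:
  weight(Y=0) = 7/30
  weight(Y=1) = 13/120
Total weight = 7/30 + 13/120 = 41/120
P(Y=0 | obs) = 7/30 / 41/120 = 28/41
P(Y=1 | obs) = 13/120 / 41/120 = 13/41

P(Y=0) = 28/41, P(Y=1) = 13/41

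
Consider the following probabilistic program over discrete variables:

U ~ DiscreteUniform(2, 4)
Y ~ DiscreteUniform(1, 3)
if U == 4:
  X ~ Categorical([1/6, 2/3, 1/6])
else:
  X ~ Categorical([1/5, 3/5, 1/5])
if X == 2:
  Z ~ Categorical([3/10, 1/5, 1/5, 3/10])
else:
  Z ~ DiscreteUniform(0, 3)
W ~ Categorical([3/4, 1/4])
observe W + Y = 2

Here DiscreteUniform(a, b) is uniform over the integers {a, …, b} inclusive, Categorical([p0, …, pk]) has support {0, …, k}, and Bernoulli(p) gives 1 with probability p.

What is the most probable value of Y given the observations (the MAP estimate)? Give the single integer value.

argmax_v P(Y = v | obs) = 2

Enumerate traces; 72 have nonzero weight after conditioning:
  (U=2, Y=1, X=0, Z=0, W=1) weight 1/720
  (U=2, Y=1, X=0, Z=1, W=1) weight 1/720
  (U=2, Y=1, X=0, Z=2, W=1) weight 1/720
  (U=2, Y=1, X=0, Z=3, W=1) weight 1/720
  (U=2, Y=1, X=1, Z=0, W=1) weight 1/240
  (U=2, Y=1, X=1, Z=1, W=1) weight 1/240
  (U=2, Y=1, X=1, Z=2, W=1) weight 1/240
  (U=2, Y=1, X=1, Z=3, W=1) weight 1/240
  (U=2, Y=2, X=0, Z=0, W=0) weight 1/240
  … 63 more
Group by Y:
  weight(Y=1) = 1/12
  weight(Y=2) = 1/4
Total weight = 1/12 + 1/4 = 1/3
P(Y=1 | obs) = 1/12 / 1/3 = 1/4
P(Y=2 | obs) = 1/4 / 1/3 = 3/4
argmax = 2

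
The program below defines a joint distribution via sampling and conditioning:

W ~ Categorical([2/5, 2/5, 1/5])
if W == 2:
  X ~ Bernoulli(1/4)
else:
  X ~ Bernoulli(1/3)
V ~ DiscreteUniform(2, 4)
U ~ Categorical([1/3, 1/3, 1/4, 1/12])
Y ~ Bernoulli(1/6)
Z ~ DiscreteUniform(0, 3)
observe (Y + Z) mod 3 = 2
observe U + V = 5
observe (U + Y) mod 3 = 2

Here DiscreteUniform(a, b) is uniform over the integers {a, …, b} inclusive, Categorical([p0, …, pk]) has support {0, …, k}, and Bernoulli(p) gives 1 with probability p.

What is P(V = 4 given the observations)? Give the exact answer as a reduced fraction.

P(V = 4 | obs) = 4/19

Enumerate traces; 12 have nonzero weight after conditioning:
  (W=0, X=0, V=3, U=2, Y=0, Z=2) weight 1/216
  (W=0, X=0, V=4, U=1, Y=1, Z=1) weight 1/810
  (W=0, X=1, V=3, U=2, Y=0, Z=2) weight 1/432
  (W=0, X=1, V=4, U=1, Y=1, Z=1) weight 1/1620
  (W=1, X=0, V=3, U=2, Y=0, Z=2) weight 1/216
  (W=1, X=0, V=4, U=1, Y=1, Z=1) weight 1/810
  (W=1, X=1, V=3, U=2, Y=0, Z=2) weight 1/432
  (W=1, X=1, V=4, U=1, Y=1, Z=1) weight 1/1620
  … 4 more
Group by V:
  weight(V=3) = 5/288
  weight(V=4) = 1/216
Total weight = 5/288 + 1/216 = 19/864
P(V=3 | obs) = 5/288 / 19/864 = 15/19
P(V=4 | obs) = 1/216 / 19/864 = 4/19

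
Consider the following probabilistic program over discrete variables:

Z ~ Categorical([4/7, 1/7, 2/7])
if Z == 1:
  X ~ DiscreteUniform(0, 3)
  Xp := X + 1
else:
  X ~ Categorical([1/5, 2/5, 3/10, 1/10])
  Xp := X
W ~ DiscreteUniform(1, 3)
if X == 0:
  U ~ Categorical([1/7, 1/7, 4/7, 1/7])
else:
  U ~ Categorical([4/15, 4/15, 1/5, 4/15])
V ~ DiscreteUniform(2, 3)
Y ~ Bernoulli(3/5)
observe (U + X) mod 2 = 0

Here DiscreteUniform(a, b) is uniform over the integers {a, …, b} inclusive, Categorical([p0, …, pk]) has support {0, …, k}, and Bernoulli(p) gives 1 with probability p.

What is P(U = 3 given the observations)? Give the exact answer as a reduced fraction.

P(U = 3 | obs) = 245/1013

Enumerate traces; 288 have nonzero weight after conditioning:
  (Z=0, X=0, W=1, U=0, V=2, Y=0) weight 4/3675
  (Z=0, X=0, W=1, U=0, V=2, Y=1) weight 2/1225
  (Z=0, X=0, W=1, U=0, V=3, Y=0) weight 4/3675
  (Z=0, X=0, W=1, U=0, V=3, Y=1) weight 2/1225
  (Z=0, X=0, W=1, U=2, V=2, Y=0) weight 16/3675
  (Z=0, X=0, W=1, U=2, V=2, Y=1) weight 8/1225
  (Z=0, X=0, W=1, U=2, V=3, Y=0) weight 16/3675
  (Z=0, X=0, W=1, U=2, V=3, Y=1) weight 8/1225
  (Z=0, X=1, W=1, U=1, V=2, Y=0) weight 32/7875
  (Z=0, X=1, W=1, U=3, V=2, Y=0) weight 32/7875
  … 278 more
Group by U:
  weight(U=0) = 1583/14700
  weight(U=1) = 2/15
  weight(U=2) = 867/4900
  weight(U=3) = 2/15
Total weight = 1583/14700 + 2/15 + 867/4900 + 2/15 = 2026/3675
P(U=0 | obs) = 1583/14700 / 2026/3675 = 1583/8104
P(U=1 | obs) = 2/15 / 2026/3675 = 245/1013
P(U=2 | obs) = 867/4900 / 2026/3675 = 2601/8104
P(U=3 | obs) = 2/15 / 2026/3675 = 245/1013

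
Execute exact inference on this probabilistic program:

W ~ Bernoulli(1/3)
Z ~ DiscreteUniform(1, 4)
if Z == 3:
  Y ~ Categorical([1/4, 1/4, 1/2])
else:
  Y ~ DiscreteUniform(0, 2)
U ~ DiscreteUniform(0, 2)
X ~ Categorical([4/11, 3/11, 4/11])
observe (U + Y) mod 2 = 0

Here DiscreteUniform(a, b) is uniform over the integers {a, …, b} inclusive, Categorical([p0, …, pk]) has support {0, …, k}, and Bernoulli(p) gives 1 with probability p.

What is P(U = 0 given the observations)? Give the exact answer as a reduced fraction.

P(U = 0 | obs) = 11/27

Enumerate traces; 120 have nonzero weight after conditioning:
  (W=0, Z=1, Y=0, U=0, X=0) weight 2/297
  (W=0, Z=1, Y=0, U=0, X=1) weight 1/198
  (W=0, Z=1, Y=0, U=0, X=2) weight 2/297
  (W=0, Z=1, Y=0, U=2, X=0) weight 2/297
  (W=0, Z=1, Y=0, U=2, X=1) weight 1/198
  (W=0, Z=1, Y=0, U=2, X=2) weight 2/297
  (W=0, Z=1, Y=1, U=1, X=0) weight 2/297
  (W=0, Z=1, Y=1, U=1, X=1) weight 1/198
  … 112 more
Group by U:
  weight(U=0) = 11/48
  weight(U=1) = 5/48
  weight(U=2) = 11/48
Total weight = 11/48 + 5/48 + 11/48 = 9/16
P(U=0 | obs) = 11/48 / 9/16 = 11/27
P(U=1 | obs) = 5/48 / 9/16 = 5/27
P(U=2 | obs) = 11/48 / 9/16 = 11/27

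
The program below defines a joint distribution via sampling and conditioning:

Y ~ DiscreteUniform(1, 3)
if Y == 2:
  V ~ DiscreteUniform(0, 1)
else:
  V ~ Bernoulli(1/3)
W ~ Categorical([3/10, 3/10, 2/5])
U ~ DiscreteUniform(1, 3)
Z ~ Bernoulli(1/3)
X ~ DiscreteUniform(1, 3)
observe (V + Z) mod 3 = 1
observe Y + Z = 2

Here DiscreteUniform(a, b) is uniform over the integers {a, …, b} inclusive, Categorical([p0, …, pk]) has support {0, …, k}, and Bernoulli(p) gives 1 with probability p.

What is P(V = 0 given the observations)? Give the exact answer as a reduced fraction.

P(V = 0 | obs) = 2/5

Enumerate traces; 54 have nonzero weight after conditioning:
  (Y=1, V=0, W=0, U=1, Z=1, X=1) weight 1/405
  (Y=1, V=0, W=0, U=1, Z=1, X=2) weight 1/405
  (Y=1, V=0, W=0, U=1, Z=1, X=3) weight 1/405
  (Y=1, V=0, W=0, U=2, Z=1, X=1) weight 1/405
  (Y=1, V=0, W=0, U=2, Z=1, X=2) weight 1/405
  (Y=1, V=0, W=0, U=2, Z=1, X=3) weight 1/405
  (Y=1, V=0, W=0, U=3, Z=1, X=1) weight 1/405
  (Y=1, V=0, W=0, U=3, Z=1, X=2) weight 1/405
  (Y=2, V=1, W=0, U=1, Z=0, X=1) weight 1/270
  … 45 more
Group by V:
  weight(V=0) = 2/27
  weight(V=1) = 1/9
Total weight = 2/27 + 1/9 = 5/27
P(V=0 | obs) = 2/27 / 5/27 = 2/5
P(V=1 | obs) = 1/9 / 5/27 = 3/5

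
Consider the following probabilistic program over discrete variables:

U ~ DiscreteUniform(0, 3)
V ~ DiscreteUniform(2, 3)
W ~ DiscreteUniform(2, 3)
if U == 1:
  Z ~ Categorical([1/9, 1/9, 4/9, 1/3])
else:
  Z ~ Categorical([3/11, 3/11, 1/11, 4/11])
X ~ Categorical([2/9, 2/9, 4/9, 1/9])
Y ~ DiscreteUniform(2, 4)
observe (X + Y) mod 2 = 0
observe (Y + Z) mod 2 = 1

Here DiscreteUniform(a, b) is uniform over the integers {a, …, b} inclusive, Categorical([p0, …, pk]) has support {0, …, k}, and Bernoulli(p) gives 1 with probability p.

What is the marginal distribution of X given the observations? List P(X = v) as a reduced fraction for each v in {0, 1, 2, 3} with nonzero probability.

Enumerate traces; 192 have nonzero weight after conditioning:
  (U=0, V=2, W=2, Z=0, X=1, Y=3) weight 1/792
  (U=0, V=2, W=2, Z=0, X=3, Y=3) weight 1/1584
  (U=0, V=2, W=2, Z=1, X=0, Y=2) weight 1/792
  (U=0, V=2, W=2, Z=1, X=0, Y=4) weight 1/792
  (U=0, V=2, W=2, Z=1, X=2, Y=2) weight 1/396
  (U=0, V=2, W=2, Z=1, X=2, Y=4) weight 1/396
  (U=0, V=2, W=2, Z=2, X=1, Y=3) weight 1/2376
  (U=0, V=2, W=2, Z=2, X=3, Y=3) weight 1/4752
  … 184 more
Group by X:
  weight(X=0) = 233/2673
  weight(X=1) = 163/5346
  weight(X=2) = 466/2673
  weight(X=3) = 163/10692
Total weight = 233/2673 + 163/5346 + 466/2673 + 163/10692 = 365/1188
P(X=0 | obs) = 233/2673 / 365/1188 = 932/3285
P(X=1 | obs) = 163/5346 / 365/1188 = 326/3285
P(X=2 | obs) = 466/2673 / 365/1188 = 1864/3285
P(X=3 | obs) = 163/10692 / 365/1188 = 163/3285

P(X=0) = 932/3285, P(X=1) = 326/3285, P(X=2) = 1864/3285, P(X=3) = 163/3285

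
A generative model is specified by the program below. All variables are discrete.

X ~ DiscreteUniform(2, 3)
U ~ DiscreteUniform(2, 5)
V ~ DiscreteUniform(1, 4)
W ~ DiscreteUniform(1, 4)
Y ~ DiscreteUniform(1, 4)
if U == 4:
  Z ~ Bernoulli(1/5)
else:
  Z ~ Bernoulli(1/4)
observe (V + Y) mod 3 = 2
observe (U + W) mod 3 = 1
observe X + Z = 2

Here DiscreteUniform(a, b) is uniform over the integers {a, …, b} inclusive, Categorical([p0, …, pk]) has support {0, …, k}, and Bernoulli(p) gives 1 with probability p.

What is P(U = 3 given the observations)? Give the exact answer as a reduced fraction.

P(U = 3 | obs) = 15/38

Enumerate traces; 30 have nonzero weight after conditioning:
  (X=2, U=2, V=1, W=2, Y=1, Z=0) weight 3/2048
  (X=2, U=2, V=1, W=2, Y=4, Z=0) weight 3/2048
  (X=2, U=2, V=2, W=2, Y=3, Z=0) weight 3/2048
  (X=2, U=2, V=3, W=2, Y=2, Z=0) weight 3/2048
  (X=2, U=2, V=4, W=2, Y=1, Z=0) weight 3/2048
  (X=2, U=2, V=4, W=2, Y=4, Z=0) weight 3/2048
  (X=2, U=3, V=1, W=1, Y=1, Z=0) weight 3/2048
  (X=2, U=3, V=1, W=1, Y=4, Z=0) weight 3/2048
  (X=2, U=4, V=1, W=3, Y=1, Z=0) weight 1/640
  (X=2, U=5, V=1, W=2, Y=1, Z=0) weight 3/2048
  … 20 more
Group by U:
  weight(U=2) = 9/1024
  weight(U=3) = 9/512
  weight(U=4) = 3/320
  weight(U=5) = 9/1024
Total weight = 9/1024 + 9/512 + 3/320 + 9/1024 = 57/1280
P(U=2 | obs) = 9/1024 / 57/1280 = 15/76
P(U=3 | obs) = 9/512 / 57/1280 = 15/38
P(U=4 | obs) = 3/320 / 57/1280 = 4/19
P(U=5 | obs) = 9/1024 / 57/1280 = 15/76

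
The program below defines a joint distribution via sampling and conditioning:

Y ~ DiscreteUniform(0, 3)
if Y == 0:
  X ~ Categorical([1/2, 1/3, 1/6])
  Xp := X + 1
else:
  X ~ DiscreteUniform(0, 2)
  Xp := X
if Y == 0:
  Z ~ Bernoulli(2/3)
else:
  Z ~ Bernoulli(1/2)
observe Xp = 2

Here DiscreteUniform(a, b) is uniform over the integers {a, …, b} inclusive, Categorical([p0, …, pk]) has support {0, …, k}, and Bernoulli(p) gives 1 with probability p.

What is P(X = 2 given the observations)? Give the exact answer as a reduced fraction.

P(X = 2 | obs) = 3/4

Enumerate traces; 8 have nonzero weight after conditioning:
  (Y=0, X=1, Z=0) weight 1/36
  (Y=0, X=1, Z=1) weight 1/18
  (Y=1, X=2, Z=0) weight 1/24
  (Y=1, X=2, Z=1) weight 1/24
  (Y=2, X=2, Z=0) weight 1/24
  (Y=2, X=2, Z=1) weight 1/24
  (Y=3, X=2, Z=0) weight 1/24
  (Y=3, X=2, Z=1) weight 1/24
Group by X:
  weight(X=1) = 1/12
  weight(X=2) = 1/4
Total weight = 1/12 + 1/4 = 1/3
P(X=1 | obs) = 1/12 / 1/3 = 1/4
P(X=2 | obs) = 1/4 / 1/3 = 3/4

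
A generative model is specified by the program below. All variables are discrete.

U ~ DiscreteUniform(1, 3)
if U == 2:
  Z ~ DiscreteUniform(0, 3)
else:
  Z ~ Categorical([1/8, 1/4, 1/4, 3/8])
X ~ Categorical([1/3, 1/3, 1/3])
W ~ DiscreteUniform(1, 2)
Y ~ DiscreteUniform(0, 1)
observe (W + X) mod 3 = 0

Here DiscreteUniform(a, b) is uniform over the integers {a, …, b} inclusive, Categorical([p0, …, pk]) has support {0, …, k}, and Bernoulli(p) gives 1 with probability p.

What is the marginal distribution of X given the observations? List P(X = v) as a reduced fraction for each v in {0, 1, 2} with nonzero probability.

P(X=1) = 1/2, P(X=2) = 1/2

Enumerate traces; 48 have nonzero weight after conditioning:
  (U=1, Z=0, X=1, W=2, Y=0) weight 1/288
  (U=1, Z=0, X=1, W=2, Y=1) weight 1/288
  (U=1, Z=0, X=2, W=1, Y=0) weight 1/288
  (U=1, Z=0, X=2, W=1, Y=1) weight 1/288
  (U=1, Z=1, X=1, W=2, Y=0) weight 1/144
  (U=1, Z=1, X=1, W=2, Y=1) weight 1/144
  (U=1, Z=1, X=2, W=1, Y=0) weight 1/144
  (U=1, Z=1, X=2, W=1, Y=1) weight 1/144
  … 40 more
Group by X:
  weight(X=1) = 1/6
  weight(X=2) = 1/6
Total weight = 1/6 + 1/6 = 1/3
P(X=1 | obs) = 1/6 / 1/3 = 1/2
P(X=2 | obs) = 1/6 / 1/3 = 1/2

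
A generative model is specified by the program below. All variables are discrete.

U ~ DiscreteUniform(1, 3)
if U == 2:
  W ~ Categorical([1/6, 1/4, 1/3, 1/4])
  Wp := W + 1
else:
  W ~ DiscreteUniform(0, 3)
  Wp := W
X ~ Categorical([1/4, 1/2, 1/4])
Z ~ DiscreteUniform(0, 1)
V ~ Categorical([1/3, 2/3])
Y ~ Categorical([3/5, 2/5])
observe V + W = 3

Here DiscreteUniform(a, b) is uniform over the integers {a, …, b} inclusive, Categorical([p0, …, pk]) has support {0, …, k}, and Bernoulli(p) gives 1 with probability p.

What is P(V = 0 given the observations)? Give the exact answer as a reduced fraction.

Enumerate traces; 72 have nonzero weight after conditioning:
  (U=1, W=2, X=0, Z=0, V=1, Y=0) weight 1/240
  (U=1, W=2, X=0, Z=0, V=1, Y=1) weight 1/360
  (U=1, W=2, X=0, Z=1, V=1, Y=0) weight 1/240
  (U=1, W=2, X=0, Z=1, V=1, Y=1) weight 1/360
  (U=1, W=2, X=1, Z=0, V=1, Y=0) weight 1/120
  (U=1, W=2, X=1, Z=0, V=1, Y=1) weight 1/180
  (U=1, W=2, X=1, Z=1, V=1, Y=0) weight 1/120
  (U=1, W=2, X=1, Z=1, V=1, Y=1) weight 1/180
  (U=1, W=3, X=0, Z=0, V=0, Y=0) weight 1/480
  … 63 more
Group by V:
  weight(V=0) = 1/12
  weight(V=1) = 5/27
Total weight = 1/12 + 5/27 = 29/108
P(V=0 | obs) = 1/12 / 29/108 = 9/29
P(V=1 | obs) = 5/27 / 29/108 = 20/29

P(V = 0 | obs) = 9/29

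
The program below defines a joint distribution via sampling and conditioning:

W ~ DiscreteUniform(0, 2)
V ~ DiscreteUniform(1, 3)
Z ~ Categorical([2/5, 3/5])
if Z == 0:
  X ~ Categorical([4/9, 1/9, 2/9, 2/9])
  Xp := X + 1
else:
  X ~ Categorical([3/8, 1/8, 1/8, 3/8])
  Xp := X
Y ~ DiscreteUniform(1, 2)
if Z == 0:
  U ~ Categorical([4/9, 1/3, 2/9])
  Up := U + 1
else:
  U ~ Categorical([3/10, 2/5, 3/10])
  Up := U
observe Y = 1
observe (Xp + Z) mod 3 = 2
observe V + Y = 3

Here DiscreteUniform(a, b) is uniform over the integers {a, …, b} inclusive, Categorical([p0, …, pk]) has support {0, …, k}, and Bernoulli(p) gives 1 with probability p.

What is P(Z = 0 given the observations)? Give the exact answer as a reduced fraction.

P(Z = 0 | obs) = 16/43

Enumerate traces; 18 have nonzero weight after conditioning:
  (W=0, V=2, Z=0, X=1, Y=1, U=0) weight 4/3645
  (W=0, V=2, Z=0, X=1, Y=1, U=1) weight 1/1215
  (W=0, V=2, Z=0, X=1, Y=1, U=2) weight 2/3645
  (W=0, V=2, Z=1, X=1, Y=1, U=0) weight 1/800
  (W=0, V=2, Z=1, X=1, Y=1, U=1) weight 1/600
  (W=0, V=2, Z=1, X=1, Y=1, U=2) weight 1/800
  (W=1, V=2, Z=0, X=1, Y=1, U=0) weight 4/3645
  (W=1, V=2, Z=0, X=1, Y=1, U=1) weight 1/1215
  … 10 more
Group by Z:
  weight(Z=0) = 1/135
  weight(Z=1) = 1/80
Total weight = 1/135 + 1/80 = 43/2160
P(Z=0 | obs) = 1/135 / 43/2160 = 16/43
P(Z=1 | obs) = 1/80 / 43/2160 = 27/43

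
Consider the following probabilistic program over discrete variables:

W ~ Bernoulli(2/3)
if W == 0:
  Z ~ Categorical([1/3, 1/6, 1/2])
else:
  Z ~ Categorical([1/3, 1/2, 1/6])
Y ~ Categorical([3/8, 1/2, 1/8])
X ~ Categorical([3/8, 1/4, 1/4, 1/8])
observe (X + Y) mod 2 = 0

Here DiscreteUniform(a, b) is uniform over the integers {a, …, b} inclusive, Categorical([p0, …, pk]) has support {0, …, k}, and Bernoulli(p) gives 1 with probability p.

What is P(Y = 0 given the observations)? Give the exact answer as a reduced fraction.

Enumerate traces; 36 have nonzero weight after conditioning:
  (W=0, Z=0, Y=0, X=0) weight 1/64
  (W=0, Z=0, Y=0, X=2) weight 1/96
  (W=0, Z=0, Y=1, X=1) weight 1/72
  (W=0, Z=0, Y=1, X=3) weight 1/144
  (W=0, Z=0, Y=2, X=0) weight 1/192
  (W=0, Z=0, Y=2, X=2) weight 1/288
  (W=0, Z=1, Y=0, X=0) weight 1/128
  (W=0, Z=1, Y=0, X=2) weight 1/192
  … 28 more
Group by Y:
  weight(Y=0) = 15/64
  weight(Y=1) = 3/16
  weight(Y=2) = 5/64
Total weight = 15/64 + 3/16 + 5/64 = 1/2
P(Y=0 | obs) = 15/64 / 1/2 = 15/32
P(Y=1 | obs) = 3/16 / 1/2 = 3/8
P(Y=2 | obs) = 5/64 / 1/2 = 5/32

P(Y = 0 | obs) = 15/32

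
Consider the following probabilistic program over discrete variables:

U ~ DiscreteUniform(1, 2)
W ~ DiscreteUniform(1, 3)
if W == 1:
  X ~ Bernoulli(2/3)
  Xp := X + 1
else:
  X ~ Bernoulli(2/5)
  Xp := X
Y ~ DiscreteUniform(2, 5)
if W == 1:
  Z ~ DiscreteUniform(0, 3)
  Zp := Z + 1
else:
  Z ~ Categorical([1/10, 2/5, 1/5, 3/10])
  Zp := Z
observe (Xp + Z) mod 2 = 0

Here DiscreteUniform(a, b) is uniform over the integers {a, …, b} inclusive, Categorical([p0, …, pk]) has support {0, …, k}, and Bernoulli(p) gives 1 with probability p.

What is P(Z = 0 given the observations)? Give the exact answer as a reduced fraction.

P(Z = 0 | obs) = 43/213

Enumerate traces; 96 have nonzero weight after conditioning:
  (U=1, W=1, X=0, Y=2, Z=1) weight 1/288
  (U=1, W=1, X=0, Y=2, Z=3) weight 1/288
  (U=1, W=1, X=0, Y=3, Z=1) weight 1/288
  (U=1, W=1, X=0, Y=3, Z=3) weight 1/288
  (U=1, W=1, X=0, Y=4, Z=1) weight 1/288
  (U=1, W=1, X=0, Y=4, Z=3) weight 1/288
  (U=1, W=1, X=0, Y=5, Z=1) weight 1/288
  (U=1, W=1, X=0, Y=5, Z=3) weight 1/288
  (U=1, W=1, X=1, Y=2, Z=0) weight 1/144
  (U=1, W=1, X=1, Y=2, Z=2) weight 1/144
  … 86 more
Group by Z:
  weight(Z=0) = 43/450
  weight(Z=1) = 121/900
  weight(Z=2) = 61/450
  weight(Z=3) = 97/900
Total weight = 43/450 + 121/900 + 61/450 + 97/900 = 71/150
P(Z=0 | obs) = 43/450 / 71/150 = 43/213
P(Z=1 | obs) = 121/900 / 71/150 = 121/426
P(Z=2 | obs) = 61/450 / 71/150 = 61/213
P(Z=3 | obs) = 97/900 / 71/150 = 97/426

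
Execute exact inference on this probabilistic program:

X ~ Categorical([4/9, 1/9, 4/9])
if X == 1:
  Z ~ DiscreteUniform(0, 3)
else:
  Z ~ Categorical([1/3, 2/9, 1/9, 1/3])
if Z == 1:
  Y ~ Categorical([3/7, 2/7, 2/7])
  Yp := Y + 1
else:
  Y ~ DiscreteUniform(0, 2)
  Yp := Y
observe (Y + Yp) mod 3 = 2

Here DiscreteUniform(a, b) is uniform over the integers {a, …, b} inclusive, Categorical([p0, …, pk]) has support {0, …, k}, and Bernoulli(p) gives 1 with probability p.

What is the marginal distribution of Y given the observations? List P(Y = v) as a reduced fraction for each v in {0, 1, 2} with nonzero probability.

P(Y=1) = 1757/2195, P(Y=2) = 438/2195

Enumerate traces; 12 have nonzero weight after conditioning:
  (X=0, Z=0, Y=1) weight 4/81
  (X=0, Z=1, Y=2) weight 16/567
  (X=0, Z=2, Y=1) weight 4/243
  (X=0, Z=3, Y=1) weight 4/81
  (X=1, Z=0, Y=1) weight 1/108
  (X=1, Z=1, Y=2) weight 1/126
  (X=1, Z=2, Y=1) weight 1/108
  (X=1, Z=3, Y=1) weight 1/108
  … 4 more
Group by Y:
  weight(Y=1) = 251/972
  weight(Y=2) = 73/1134
Total weight = 251/972 + 73/1134 = 2195/6804
P(Y=1 | obs) = 251/972 / 2195/6804 = 1757/2195
P(Y=2 | obs) = 73/1134 / 2195/6804 = 438/2195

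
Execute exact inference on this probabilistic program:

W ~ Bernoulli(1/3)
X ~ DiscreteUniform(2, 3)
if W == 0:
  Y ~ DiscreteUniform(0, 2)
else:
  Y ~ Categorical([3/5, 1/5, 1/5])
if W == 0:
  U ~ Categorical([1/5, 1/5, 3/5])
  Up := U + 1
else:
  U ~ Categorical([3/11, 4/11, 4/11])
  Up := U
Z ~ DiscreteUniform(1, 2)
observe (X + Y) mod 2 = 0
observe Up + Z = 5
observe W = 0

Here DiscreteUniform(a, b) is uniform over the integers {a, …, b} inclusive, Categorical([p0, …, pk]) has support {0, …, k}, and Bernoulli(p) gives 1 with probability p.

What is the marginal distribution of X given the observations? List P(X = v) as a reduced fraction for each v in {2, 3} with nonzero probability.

Enumerate traces; 3 have nonzero weight after conditioning:
  (W=0, X=2, Y=0, U=2, Z=2) weight 1/30
  (W=0, X=2, Y=2, U=2, Z=2) weight 1/30
  (W=0, X=3, Y=1, U=2, Z=2) weight 1/30
Group by X:
  weight(X=2) = 1/15
  weight(X=3) = 1/30
Total weight = 1/15 + 1/30 = 1/10
P(X=2 | obs) = 1/15 / 1/10 = 2/3
P(X=3 | obs) = 1/30 / 1/10 = 1/3

P(X=2) = 2/3, P(X=3) = 1/3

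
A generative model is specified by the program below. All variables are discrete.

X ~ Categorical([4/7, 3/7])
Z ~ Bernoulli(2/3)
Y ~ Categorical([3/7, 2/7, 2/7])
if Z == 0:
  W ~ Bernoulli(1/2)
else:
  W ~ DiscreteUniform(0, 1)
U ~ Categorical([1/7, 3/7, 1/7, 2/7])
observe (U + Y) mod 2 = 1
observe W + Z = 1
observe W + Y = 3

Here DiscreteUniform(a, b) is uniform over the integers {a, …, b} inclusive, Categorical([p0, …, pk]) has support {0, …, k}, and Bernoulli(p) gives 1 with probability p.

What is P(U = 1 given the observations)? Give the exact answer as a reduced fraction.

Enumerate traces; 4 have nonzero weight after conditioning:
  (X=0, Z=0, Y=2, W=1, U=1) weight 4/343
  (X=0, Z=0, Y=2, W=1, U=3) weight 8/1029
  (X=1, Z=0, Y=2, W=1, U=1) weight 3/343
  (X=1, Z=0, Y=2, W=1, U=3) weight 2/343
Group by U:
  weight(U=1) = 1/49
  weight(U=3) = 2/147
Total weight = 1/49 + 2/147 = 5/147
P(U=1 | obs) = 1/49 / 5/147 = 3/5
P(U=3 | obs) = 2/147 / 5/147 = 2/5

P(U = 1 | obs) = 3/5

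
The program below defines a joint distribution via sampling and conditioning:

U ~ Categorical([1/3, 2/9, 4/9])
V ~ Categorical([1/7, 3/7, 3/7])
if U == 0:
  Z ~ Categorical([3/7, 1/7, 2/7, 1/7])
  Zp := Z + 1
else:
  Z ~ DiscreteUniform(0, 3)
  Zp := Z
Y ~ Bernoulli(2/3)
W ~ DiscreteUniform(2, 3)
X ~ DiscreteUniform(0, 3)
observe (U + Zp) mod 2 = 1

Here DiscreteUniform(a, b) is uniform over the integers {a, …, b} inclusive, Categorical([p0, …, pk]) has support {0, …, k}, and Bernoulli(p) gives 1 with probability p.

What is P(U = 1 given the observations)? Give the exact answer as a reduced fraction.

Enumerate traces; 288 have nonzero weight after conditioning:
  (U=0, V=0, Z=0, Y=0, W=2, X=0) weight 1/1176
  (U=0, V=0, Z=0, Y=0, W=2, X=1) weight 1/1176
  (U=0, V=0, Z=0, Y=0, W=2, X=2) weight 1/1176
  (U=0, V=0, Z=0, Y=0, W=2, X=3) weight 1/1176
  (U=0, V=0, Z=0, Y=0, W=3, X=0) weight 1/1176
  (U=0, V=0, Z=0, Y=0, W=3, X=1) weight 1/1176
  (U=0, V=0, Z=0, Y=0, W=3, X=2) weight 1/1176
  (U=0, V=0, Z=0, Y=0, W=3, X=3) weight 1/1176
  (U=1, V=0, Z=0, Y=0, W=2, X=0) weight 1/3024
  (U=2, V=0, Z=1, Y=0, W=2, X=0) weight 1/1512
  … 278 more
Group by U:
  weight(U=0) = 5/21
  weight(U=1) = 1/9
  weight(U=2) = 2/9
Total weight = 5/21 + 1/9 + 2/9 = 4/7
P(U=0 | obs) = 5/21 / 4/7 = 5/12
P(U=1 | obs) = 1/9 / 4/7 = 7/36
P(U=2 | obs) = 2/9 / 4/7 = 7/18

P(U = 1 | obs) = 7/36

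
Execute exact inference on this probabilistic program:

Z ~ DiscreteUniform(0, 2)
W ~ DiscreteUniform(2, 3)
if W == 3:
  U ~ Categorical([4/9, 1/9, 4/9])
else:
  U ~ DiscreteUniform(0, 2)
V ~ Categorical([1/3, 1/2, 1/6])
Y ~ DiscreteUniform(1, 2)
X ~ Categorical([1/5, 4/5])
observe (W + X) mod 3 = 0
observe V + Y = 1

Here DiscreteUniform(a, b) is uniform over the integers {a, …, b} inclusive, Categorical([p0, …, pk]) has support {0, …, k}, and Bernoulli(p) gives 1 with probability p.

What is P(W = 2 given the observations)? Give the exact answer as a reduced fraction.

Enumerate traces; 18 have nonzero weight after conditioning:
  (Z=0, W=2, U=0, V=0, Y=1, X=1) weight 1/135
  (Z=0, W=2, U=1, V=0, Y=1, X=1) weight 1/135
  (Z=0, W=2, U=2, V=0, Y=1, X=1) weight 1/135
  (Z=0, W=3, U=0, V=0, Y=1, X=0) weight 1/405
  (Z=0, W=3, U=1, V=0, Y=1, X=0) weight 1/1620
  (Z=0, W=3, U=2, V=0, Y=1, X=0) weight 1/405
  (Z=1, W=2, U=0, V=0, Y=1, X=1) weight 1/135
  (Z=1, W=2, U=1, V=0, Y=1, X=1) weight 1/135
  … 10 more
Group by W:
  weight(W=2) = 1/15
  weight(W=3) = 1/60
Total weight = 1/15 + 1/60 = 1/12
P(W=2 | obs) = 1/15 / 1/12 = 4/5
P(W=3 | obs) = 1/60 / 1/12 = 1/5

P(W = 2 | obs) = 4/5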